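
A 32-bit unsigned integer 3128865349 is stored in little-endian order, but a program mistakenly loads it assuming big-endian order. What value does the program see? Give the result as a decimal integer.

1169325754

3128865349 in 32-bit hexadecimal is 0xBA7EB245.
Stored little-endian, the bytes at ascending addresses are 45 B2 7E BA.
Read back as big-endian, the last byte is least significant, giving 0x45B27EBA.
0x45B27EBA = 1169325754.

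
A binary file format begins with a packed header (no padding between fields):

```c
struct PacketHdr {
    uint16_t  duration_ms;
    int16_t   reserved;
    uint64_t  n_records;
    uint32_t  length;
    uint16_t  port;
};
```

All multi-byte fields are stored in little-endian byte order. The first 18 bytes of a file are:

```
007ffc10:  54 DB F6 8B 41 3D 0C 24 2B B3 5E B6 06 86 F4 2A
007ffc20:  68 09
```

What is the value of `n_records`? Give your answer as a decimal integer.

`n_records` follows `duration_ms` (2 B), `reserved` (2 B), so it starts at offset 2 + 2 = 4 and occupies 8 bytes.
Bytes at offsets 4..11: 41 3D 0C 24 2B B3 5E B6.
Little-endian: lowest address holds the least-significant byte.
Reassemble most-significant byte first: B6 5E B3 2B 24 0C 3D 41 → 0xB65EB32B240C3D41.
0xB65EB32B240C3D41 = 13141137760583433537.

13141137760583433537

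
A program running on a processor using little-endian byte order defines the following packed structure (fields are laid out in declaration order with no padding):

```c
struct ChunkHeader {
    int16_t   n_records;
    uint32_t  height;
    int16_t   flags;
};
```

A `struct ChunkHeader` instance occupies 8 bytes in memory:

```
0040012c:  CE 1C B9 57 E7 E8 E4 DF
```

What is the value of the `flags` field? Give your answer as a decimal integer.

-8220

`flags` follows `n_records` (2 B), `height` (4 B), so it starts at offset 2 + 4 = 6 and occupies 2 bytes.
Bytes at offsets 6..7: E4 DF.
In little-endian order the low byte comes first in memory.
Reassemble most-significant byte first: DF E4 → 0xDFE4.
Top bit is set, so as a signed 16-bit value this is 0xDFE4 − 2^16 = -8220.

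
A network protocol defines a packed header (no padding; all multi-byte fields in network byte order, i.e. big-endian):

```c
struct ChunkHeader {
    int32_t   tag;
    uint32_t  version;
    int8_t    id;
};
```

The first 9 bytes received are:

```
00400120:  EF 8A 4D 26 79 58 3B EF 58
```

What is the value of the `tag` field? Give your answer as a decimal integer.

`tag` is the first field, at byte offset 0, occupying 4 bytes.
Bytes at offsets 0..3: EF 8A 4D 26.
Big-endian: lowest address holds the most-significant byte.
The bytes are already most-significant first: 0xEF8A4D26.
Top bit is set, so as a signed 32-bit value this is 0xEF8A4D26 − 2^32 = -276148954.

-276148954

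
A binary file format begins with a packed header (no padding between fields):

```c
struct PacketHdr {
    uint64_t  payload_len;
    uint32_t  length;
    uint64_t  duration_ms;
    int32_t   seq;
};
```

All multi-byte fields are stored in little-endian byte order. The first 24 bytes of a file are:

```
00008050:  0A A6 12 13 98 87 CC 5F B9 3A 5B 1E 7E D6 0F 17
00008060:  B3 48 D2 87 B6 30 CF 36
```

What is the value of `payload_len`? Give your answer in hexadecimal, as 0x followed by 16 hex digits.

0x5FCC87981312A60A

`payload_len` is the first field, at byte offset 0, occupying 8 bytes.
Bytes at offsets 0..7: 0A A6 12 13 98 87 CC 5F.
In little-endian order the low byte comes first in memory.
Reassemble most-significant byte first: 5F CC 87 98 13 12 A6 0A → 0x5FCC87981312A60A.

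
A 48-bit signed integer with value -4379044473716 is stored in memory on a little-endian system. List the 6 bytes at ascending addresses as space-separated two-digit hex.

Two's complement of -4379044473716 in 48 bits: 4379044473716 = 0x03FB9363EB74; invert → 0xFC046C9C148B; add 1 → 0xFC046C9C148C.
Split into bytes (most-significant first): FC 04 6C 9C 14 8C.
Little-endian: lowest address holds the least-significant byte.
So at ascending addresses the bytes are 8C 14 9C 6C 04 FC.

8C 14 9C 6C 04 FC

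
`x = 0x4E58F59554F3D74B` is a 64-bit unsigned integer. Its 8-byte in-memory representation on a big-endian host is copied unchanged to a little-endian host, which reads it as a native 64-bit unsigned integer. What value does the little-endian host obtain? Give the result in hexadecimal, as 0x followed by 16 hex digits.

0x4BD7F35495F5584E

Stored big-endian, the bytes at ascending addresses are 4E 58 F5 95 54 F3 D7 4B.
Read back as little-endian, the first byte is least significant, giving 0x4BD7F35495F5584E.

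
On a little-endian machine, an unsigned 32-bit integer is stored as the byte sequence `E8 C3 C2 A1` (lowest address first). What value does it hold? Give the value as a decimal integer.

Little-endian: lowest address holds the least-significant byte.
Reassemble most-significant byte first: A1 C2 C3 E8 → 0xA1C2C3E8.
0xA1C2C3E8 = 2713895912.

2713895912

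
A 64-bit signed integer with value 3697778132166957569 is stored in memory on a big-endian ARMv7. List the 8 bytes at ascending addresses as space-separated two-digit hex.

3697778132166957569 in hexadecimal, padded to 64 bits, is 0x3351259E9A04DA01.
Split into bytes (most-significant first): 33 51 25 9E 9A 04 DA 01.
In big-endian order the high byte comes first in memory.
So the memory order matches the most-significant-first order: 33 51 25 9E 9A 04 DA 01.

33 51 25 9E 9A 04 DA 01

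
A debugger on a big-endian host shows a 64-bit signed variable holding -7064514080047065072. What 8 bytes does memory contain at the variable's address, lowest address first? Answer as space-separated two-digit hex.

9D F5 CD DF A4 0C 98 10

Two's complement of -7064514080047065072 in 64 bits: 7064514080047065072 = 0x620A32205BF367F0; invert → 0x9DF5CDDFA40C980F; add 1 → 0x9DF5CDDFA40C9810.
Split into bytes (most-significant first): 9D F5 CD DF A4 0C 98 10.
Big-endian: lowest address holds the most-significant byte.
So the memory order matches the most-significant-first order: 9D F5 CD DF A4 0C 98 10.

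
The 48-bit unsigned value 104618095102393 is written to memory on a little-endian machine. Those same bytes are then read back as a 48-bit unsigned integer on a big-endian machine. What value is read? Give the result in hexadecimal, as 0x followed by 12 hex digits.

104618095102393 in 48-bit hexadecimal is 0x5F264C6549B9.
Stored little-endian, the bytes at ascending addresses are B9 49 65 4C 26 5F.
Read back as big-endian, the last byte is least significant, giving 0xB949654C265F.

0xB949654C265F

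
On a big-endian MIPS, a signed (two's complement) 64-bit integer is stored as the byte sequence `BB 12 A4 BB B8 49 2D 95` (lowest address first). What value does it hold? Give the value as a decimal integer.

-4966726312878592619

Big-endian stores the most-significant byte at the lowest address.
The bytes are already most-significant first: 0xBB12A4BBB8492D95.
Top bit is set, so as a signed 64-bit value this is 0xBB12A4BBB8492D95 − 2^64 = -4966726312878592619.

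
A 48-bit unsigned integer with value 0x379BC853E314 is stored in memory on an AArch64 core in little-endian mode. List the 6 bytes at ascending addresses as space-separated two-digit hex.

14 E3 53 C8 9B 37

Split into bytes (most-significant first): 37 9B C8 53 E3 14.
Little-endian stores the least-significant byte at the lowest address.
So at ascending addresses the bytes are 14 E3 53 C8 9B 37.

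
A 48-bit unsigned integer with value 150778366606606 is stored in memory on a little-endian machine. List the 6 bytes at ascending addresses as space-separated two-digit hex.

150778366606606 in hexadecimal, padded to 48 bits, is 0x8921D2FB3D0E.
Split into bytes (most-significant first): 89 21 D2 FB 3D 0E.
Little-endian stores the least-significant byte at the lowest address.
So at ascending addresses the bytes are 0E 3D FB D2 21 89.

0E 3D FB D2 21 89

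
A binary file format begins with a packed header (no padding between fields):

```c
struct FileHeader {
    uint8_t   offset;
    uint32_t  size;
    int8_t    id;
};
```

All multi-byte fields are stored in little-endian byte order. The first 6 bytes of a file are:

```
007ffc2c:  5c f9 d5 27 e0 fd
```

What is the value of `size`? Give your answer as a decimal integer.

3760707065

`size` follows `offset` (1 byte), so it starts at byte offset 1 and occupies 4 bytes.
Bytes at offsets 1..4: F9 D5 27 E0.
Little-endian: lowest address holds the least-significant byte.
Reassemble most-significant byte first: E0 27 D5 F9 → 0xE027D5F9.
0xE027D5F9 = 3760707065.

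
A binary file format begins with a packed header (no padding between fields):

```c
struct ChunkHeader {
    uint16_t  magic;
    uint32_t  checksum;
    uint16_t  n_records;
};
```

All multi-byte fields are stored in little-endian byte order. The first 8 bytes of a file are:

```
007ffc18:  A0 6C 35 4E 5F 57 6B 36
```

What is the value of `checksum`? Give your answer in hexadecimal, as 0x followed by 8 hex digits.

0x575F4E35

`checksum` follows `magic` (2 bytes), so it starts at byte offset 2 and occupies 4 bytes.
Bytes at offsets 2..5: 35 4E 5F 57.
Little-endian stores the least-significant byte at the lowest address.
Reassemble most-significant byte first: 57 5F 4E 35 → 0x575F4E35.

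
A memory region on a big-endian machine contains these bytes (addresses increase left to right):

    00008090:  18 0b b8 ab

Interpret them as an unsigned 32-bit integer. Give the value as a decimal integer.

Big-endian stores the most-significant byte at the lowest address.
The bytes are already most-significant first: 0x180BB8AB.
0x180BB8AB = 403421355.

403421355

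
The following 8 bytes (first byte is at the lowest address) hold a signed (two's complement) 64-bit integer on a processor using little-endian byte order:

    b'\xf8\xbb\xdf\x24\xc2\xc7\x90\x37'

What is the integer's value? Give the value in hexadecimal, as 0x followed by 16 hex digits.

Little-endian stores the least-significant byte at the lowest address.
Reassemble most-significant byte first: 37 90 C7 C2 24 DF BB F8 → 0x3790C7C224DFBBF8.

0x3790C7C224DFBBF8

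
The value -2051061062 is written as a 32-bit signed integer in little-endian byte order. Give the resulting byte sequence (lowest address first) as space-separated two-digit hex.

Two's complement of -2051061062 in 32 bits: 2051061062 = 0x7A40B546; invert → 0x85BF4AB9; add 1 → 0x85BF4ABA.
Split into bytes (most-significant first): 85 BF 4A BA.
In little-endian order the low byte comes first in memory.
So at ascending addresses the bytes are BA 4A BF 85.

BA 4A BF 85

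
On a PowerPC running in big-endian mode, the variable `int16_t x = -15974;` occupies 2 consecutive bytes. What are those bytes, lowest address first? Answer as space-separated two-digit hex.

Two's complement of -15974 in 16 bits: 15974 = 0x3E66; invert → 0xC199; add 1 → 0xC19A.
Split into bytes (most-significant first): C1 9A.
Big-endian: lowest address holds the most-significant byte.
So the memory order matches the most-significant-first order: C1 9A.

C1 9A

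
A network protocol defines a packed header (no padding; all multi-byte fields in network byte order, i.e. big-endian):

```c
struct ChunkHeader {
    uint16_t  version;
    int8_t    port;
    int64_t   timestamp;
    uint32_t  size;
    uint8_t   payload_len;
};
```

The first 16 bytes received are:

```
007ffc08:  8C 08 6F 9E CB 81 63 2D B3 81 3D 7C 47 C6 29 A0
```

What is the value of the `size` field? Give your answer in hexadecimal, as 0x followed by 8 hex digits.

0x7C47C629

`size` follows `version` (2 B), `port` (1 B), `timestamp` (8 B), so it starts at offset 2 + 1 + 8 = 11 and occupies 4 bytes.
Bytes at offsets 11..14: 7C 47 C6 29.
Big-endian: lowest address holds the most-significant byte.
The bytes are already most-significant first: 0x7C47C629.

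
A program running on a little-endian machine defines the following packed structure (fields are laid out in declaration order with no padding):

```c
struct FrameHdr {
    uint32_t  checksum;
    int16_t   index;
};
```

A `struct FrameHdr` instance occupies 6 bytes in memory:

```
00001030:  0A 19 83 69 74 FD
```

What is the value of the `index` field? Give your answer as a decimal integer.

-652

`index` follows `checksum` (4 bytes), so it starts at byte offset 4 and occupies 2 bytes.
Bytes at offsets 4..5: 74 FD.
Little-endian: lowest address holds the least-significant byte.
Reassemble most-significant byte first: FD 74 → 0xFD74.
Top bit is set, so as a signed 16-bit value this is 0xFD74 − 2^16 = -652.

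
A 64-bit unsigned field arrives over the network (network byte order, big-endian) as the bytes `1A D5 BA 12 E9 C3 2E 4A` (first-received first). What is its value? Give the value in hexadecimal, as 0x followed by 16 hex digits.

0x1AD5BA12E9C32E4A

Big-endian stores the most-significant byte at the lowest address.
The bytes are already most-significant first: 0x1AD5BA12E9C32E4A.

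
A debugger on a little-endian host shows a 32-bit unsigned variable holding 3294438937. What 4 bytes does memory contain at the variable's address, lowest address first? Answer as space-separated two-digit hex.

3294438937 in hexadecimal, padded to 32 bits, is 0xC45D2619.
Split into bytes (most-significant first): C4 5D 26 19.
Little-endian stores the least-significant byte at the lowest address.
So at ascending addresses the bytes are 19 26 5D C4.

19 26 5D C4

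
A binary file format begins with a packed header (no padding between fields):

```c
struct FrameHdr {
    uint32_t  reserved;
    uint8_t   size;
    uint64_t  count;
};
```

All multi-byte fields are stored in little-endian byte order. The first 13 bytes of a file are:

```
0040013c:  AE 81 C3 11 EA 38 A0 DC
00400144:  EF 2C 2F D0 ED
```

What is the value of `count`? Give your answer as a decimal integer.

17136248452194017336

`count` follows `reserved` (4 B), `size` (1 B), so it starts at offset 4 + 1 = 5 and occupies 8 bytes.
Bytes at offsets 5..12: 38 A0 DC EF 2C 2F D0 ED.
Little-endian: lowest address holds the least-significant byte.
Reassemble most-significant byte first: ED D0 2F 2C EF DC A0 38 → 0xEDD02F2CEFDCA038.
0xEDD02F2CEFDCA038 = 17136248452194017336.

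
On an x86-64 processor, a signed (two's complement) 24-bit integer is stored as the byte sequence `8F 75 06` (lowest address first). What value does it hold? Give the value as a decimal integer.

423311

Little-endian: lowest address holds the least-significant byte.
Reassemble most-significant byte first: 06 75 8F → 0x06758F.
0x06758F = 423311.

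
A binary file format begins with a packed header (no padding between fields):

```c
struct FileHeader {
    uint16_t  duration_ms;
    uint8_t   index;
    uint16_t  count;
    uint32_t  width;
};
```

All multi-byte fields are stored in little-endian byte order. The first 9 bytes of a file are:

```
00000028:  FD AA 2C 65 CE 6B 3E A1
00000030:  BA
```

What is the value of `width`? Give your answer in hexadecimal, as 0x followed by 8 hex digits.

0xBAA13E6B

`width` follows `duration_ms` (2 B), `index` (1 B), `count` (2 B), so it starts at offset 2 + 1 + 2 = 5 and occupies 4 bytes.
Bytes at offsets 5..8: 6B 3E A1 BA.
In little-endian order the low byte comes first in memory.
Reassemble most-significant byte first: BA A1 3E 6B → 0xBAA13E6B.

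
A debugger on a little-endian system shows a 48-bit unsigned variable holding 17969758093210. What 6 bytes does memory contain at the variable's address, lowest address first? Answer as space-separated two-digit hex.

17969758093210 in hexadecimal, padded to 48 bits, is 0x1057E90C3F9A.
Split into bytes (most-significant first): 10 57 E9 0C 3F 9A.
In little-endian order the low byte comes first in memory.
So at ascending addresses the bytes are 9A 3F 0C E9 57 10.

9A 3F 0C E9 57 10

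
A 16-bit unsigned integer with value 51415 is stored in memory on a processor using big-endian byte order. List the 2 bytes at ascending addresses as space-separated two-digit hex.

C8 D7

51415 in hexadecimal, padded to 16 bits, is 0xC8D7.
Split into bytes (most-significant first): C8 D7.
In big-endian order the high byte comes first in memory.
So the memory order matches the most-significant-first order: C8 D7.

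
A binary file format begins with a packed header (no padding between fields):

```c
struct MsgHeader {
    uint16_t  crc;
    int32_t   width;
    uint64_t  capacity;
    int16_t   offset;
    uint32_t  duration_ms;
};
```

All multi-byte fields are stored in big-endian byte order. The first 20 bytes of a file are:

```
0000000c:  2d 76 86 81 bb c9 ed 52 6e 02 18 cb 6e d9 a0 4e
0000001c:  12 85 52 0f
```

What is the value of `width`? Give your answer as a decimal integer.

`width` follows `crc` (2 bytes), so it starts at byte offset 2 and occupies 4 bytes.
Bytes at offsets 2..5: 86 81 BB C9.
In big-endian order the high byte comes first in memory.
The bytes are already most-significant first: 0x8681BBC9.
Top bit is set, so as a signed 32-bit value this is 0x8681BBC9 − 2^32 = -2038318135.

-2038318135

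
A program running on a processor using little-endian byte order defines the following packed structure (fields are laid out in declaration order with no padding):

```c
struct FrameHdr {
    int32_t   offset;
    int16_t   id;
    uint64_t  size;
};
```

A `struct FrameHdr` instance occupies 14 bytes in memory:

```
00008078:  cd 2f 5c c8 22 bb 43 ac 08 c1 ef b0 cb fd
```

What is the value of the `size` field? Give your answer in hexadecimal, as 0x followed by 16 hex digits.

0xFDCBB0EFC108AC43

`size` follows `offset` (4 B), `id` (2 B), so it starts at offset 4 + 2 = 6 and occupies 8 bytes.
Bytes at offsets 6..13: 43 AC 08 C1 EF B0 CB FD.
Little-endian: lowest address holds the least-significant byte.
Reassemble most-significant byte first: FD CB B0 EF C1 08 AC 43 → 0xFDCBB0EFC108AC43.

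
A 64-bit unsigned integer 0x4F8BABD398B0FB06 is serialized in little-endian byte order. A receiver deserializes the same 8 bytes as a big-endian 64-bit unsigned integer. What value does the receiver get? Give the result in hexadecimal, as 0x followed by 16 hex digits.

0x06FBB098D3AB8B4F

Stored little-endian, the bytes at ascending addresses are 06 FB B0 98 D3 AB 8B 4F.
Read back as big-endian, the last byte is least significant, giving 0x06FBB098D3AB8B4F.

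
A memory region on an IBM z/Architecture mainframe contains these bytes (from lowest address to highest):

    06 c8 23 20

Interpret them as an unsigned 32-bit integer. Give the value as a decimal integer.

113779488

In big-endian order the high byte comes first in memory.
The bytes are already most-significant first: 0x06C82320.
0x06C82320 = 113779488.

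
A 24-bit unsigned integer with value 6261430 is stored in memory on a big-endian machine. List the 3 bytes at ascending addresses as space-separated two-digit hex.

6261430 in hexadecimal, padded to 24 bits, is 0x5F8AB6.
Split into bytes (most-significant first): 5F 8A B6.
In big-endian order the high byte comes first in memory.
So the memory order matches the most-significant-first order: 5F 8A B6.

5F 8A B6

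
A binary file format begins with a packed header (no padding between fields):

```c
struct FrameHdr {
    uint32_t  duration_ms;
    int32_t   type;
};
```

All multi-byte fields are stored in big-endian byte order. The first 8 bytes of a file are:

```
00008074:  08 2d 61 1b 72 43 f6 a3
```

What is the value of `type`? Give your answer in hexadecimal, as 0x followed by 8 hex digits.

0x7243F6A3

`type` follows `duration_ms` (4 bytes), so it starts at byte offset 4 and occupies 4 bytes.
Bytes at offsets 4..7: 72 43 F6 A3.
Big-endian: lowest address holds the most-significant byte.
The bytes are already most-significant first: 0x7243F6A3.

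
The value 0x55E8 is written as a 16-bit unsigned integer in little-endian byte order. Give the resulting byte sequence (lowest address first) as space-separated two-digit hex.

E8 55

Split into bytes (most-significant first): 55 E8.
In little-endian order the low byte comes first in memory.
So at ascending addresses the bytes are E8 55.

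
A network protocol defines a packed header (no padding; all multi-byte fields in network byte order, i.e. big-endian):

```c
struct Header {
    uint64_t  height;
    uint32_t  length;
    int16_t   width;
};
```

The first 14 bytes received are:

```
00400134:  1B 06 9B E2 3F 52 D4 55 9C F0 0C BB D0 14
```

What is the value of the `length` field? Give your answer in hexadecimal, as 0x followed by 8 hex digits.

`length` follows `height` (8 bytes), so it starts at byte offset 8 and occupies 4 bytes.
Bytes at offsets 8..11: 9C F0 0C BB.
Big-endian: lowest address holds the most-significant byte.
The bytes are already most-significant first: 0x9CF00CBB.

0x9CF00CBB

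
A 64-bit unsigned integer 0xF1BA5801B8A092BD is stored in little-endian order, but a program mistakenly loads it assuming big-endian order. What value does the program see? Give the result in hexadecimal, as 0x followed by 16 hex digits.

0xBD92A0B80158BAF1

Stored little-endian, the bytes at ascending addresses are BD 92 A0 B8 01 58 BA F1.
Read back as big-endian, the last byte is least significant, giving 0xBD92A0B80158BAF1.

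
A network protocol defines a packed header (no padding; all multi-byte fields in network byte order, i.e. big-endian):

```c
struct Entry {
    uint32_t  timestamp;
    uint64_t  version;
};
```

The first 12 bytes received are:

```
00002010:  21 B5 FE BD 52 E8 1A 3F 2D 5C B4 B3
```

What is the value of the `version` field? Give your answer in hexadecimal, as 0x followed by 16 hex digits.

`version` follows `timestamp` (4 bytes), so it starts at byte offset 4 and occupies 8 bytes.
Bytes at offsets 4..11: 52 E8 1A 3F 2D 5C B4 B3.
Big-endian stores the most-significant byte at the lowest address.
The bytes are already most-significant first: 0x52E81A3F2D5CB4B3.

0x52E81A3F2D5CB4B3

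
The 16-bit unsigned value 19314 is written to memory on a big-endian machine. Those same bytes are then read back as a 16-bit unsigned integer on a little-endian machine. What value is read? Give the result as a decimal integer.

19314 in 16-bit hexadecimal is 0x4B72.
Stored big-endian, the bytes at ascending addresses are 4B 72.
Read back as little-endian, the first byte is least significant, giving 0x724B.
0x724B = 29259.

29259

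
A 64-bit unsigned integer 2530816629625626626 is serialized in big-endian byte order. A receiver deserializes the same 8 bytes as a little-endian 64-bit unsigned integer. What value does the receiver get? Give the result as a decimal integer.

189288452850982691

2530816629625626626 in 64-bit hexadecimal is 0x231F4450D87CA002.
Stored big-endian, the bytes at ascending addresses are 23 1F 44 50 D8 7C A0 02.
Read back as little-endian, the first byte is least significant, giving 0x02A07CD850441F23.
0x02A07CD850441F23 = 189288452850982691.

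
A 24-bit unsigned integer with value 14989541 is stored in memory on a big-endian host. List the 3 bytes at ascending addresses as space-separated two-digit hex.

E4 B8 E5

14989541 in hexadecimal, padded to 24 bits, is 0xE4B8E5.
Split into bytes (most-significant first): E4 B8 E5.
Big-endian stores the most-significant byte at the lowest address.
So the memory order matches the most-significant-first order: E4 B8 E5.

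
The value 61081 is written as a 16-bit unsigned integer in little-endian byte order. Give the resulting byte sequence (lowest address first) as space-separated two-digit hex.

99 EE

61081 in hexadecimal, padded to 16 bits, is 0xEE99.
Split into bytes (most-significant first): EE 99.
Little-endian stores the least-significant byte at the lowest address.
So at ascending addresses the bytes are 99 EE.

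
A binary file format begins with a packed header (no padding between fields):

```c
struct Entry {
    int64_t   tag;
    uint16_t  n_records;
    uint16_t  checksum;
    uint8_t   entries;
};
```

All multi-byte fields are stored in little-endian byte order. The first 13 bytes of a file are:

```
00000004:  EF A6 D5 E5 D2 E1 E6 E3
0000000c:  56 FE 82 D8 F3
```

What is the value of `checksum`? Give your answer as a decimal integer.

`checksum` follows `tag` (8 B), `n_records` (2 B), so it starts at offset 8 + 2 = 10 and occupies 2 bytes.
Bytes at offsets 10..11: 82 D8.
Little-endian stores the least-significant byte at the lowest address.
Reassemble most-significant byte first: D8 82 → 0xD882.
0xD882 = 55426.

55426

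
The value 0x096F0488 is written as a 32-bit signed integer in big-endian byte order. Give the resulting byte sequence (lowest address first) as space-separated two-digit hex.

Split into bytes (most-significant first): 09 6F 04 88.
In big-endian order the high byte comes first in memory.
So the memory order matches the most-significant-first order: 09 6F 04 88.

09 6F 04 88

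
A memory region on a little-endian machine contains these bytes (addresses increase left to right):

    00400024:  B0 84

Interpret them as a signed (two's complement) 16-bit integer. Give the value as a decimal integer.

-31568

In little-endian order the low byte comes first in memory.
Reassemble most-significant byte first: 84 B0 → 0x84B0.
Top bit is set, so as a signed 16-bit value this is 0x84B0 − 2^16 = -31568.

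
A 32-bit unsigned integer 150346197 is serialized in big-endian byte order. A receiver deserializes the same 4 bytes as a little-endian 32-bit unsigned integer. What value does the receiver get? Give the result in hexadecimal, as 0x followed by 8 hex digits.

150346197 in 32-bit hexadecimal is 0x08F619D5.
Stored big-endian, the bytes at ascending addresses are 08 F6 19 D5.
Read back as little-endian, the first byte is least significant, giving 0xD519F608.

0xD519F608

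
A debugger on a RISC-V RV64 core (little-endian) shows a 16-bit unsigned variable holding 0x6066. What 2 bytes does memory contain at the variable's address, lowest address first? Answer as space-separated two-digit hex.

Split into bytes (most-significant first): 60 66.
Little-endian: lowest address holds the least-significant byte.
So at ascending addresses the bytes are 66 60.

66 60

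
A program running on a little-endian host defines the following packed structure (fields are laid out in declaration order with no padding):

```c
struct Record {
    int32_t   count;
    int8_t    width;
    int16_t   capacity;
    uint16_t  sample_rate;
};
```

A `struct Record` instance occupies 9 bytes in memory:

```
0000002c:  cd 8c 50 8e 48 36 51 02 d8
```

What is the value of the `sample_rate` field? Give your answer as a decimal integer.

55298

`sample_rate` follows `count` (4 B), `width` (1 B), `capacity` (2 B), so it starts at offset 4 + 1 + 2 = 7 and occupies 2 bytes.
Bytes at offsets 7..8: 02 D8.
Little-endian stores the least-significant byte at the lowest address.
Reassemble most-significant byte first: D8 02 → 0xD802.
0xD802 = 55298.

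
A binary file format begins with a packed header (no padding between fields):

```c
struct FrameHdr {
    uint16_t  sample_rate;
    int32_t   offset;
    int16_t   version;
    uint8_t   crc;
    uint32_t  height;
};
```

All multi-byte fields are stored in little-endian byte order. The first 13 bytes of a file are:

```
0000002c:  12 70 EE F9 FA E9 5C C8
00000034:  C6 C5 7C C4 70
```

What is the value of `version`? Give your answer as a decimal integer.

`version` follows `sample_rate` (2 B), `offset` (4 B), so it starts at offset 2 + 4 = 6 and occupies 2 bytes.
Bytes at offsets 6..7: 5C C8.
Little-endian stores the least-significant byte at the lowest address.
Reassemble most-significant byte first: C8 5C → 0xC85C.
Top bit is set, so as a signed 16-bit value this is 0xC85C − 2^16 = -14244.

-14244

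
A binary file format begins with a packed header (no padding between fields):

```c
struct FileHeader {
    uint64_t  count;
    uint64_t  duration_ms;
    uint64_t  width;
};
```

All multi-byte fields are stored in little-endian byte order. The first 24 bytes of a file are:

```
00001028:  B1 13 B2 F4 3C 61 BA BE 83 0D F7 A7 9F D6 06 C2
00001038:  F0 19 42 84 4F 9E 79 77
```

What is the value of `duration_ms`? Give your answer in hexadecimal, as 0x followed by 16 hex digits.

`duration_ms` follows `count` (8 bytes), so it starts at byte offset 8 and occupies 8 bytes.
Bytes at offsets 8..15: 83 0D F7 A7 9F D6 06 C2.
In little-endian order the low byte comes first in memory.
Reassemble most-significant byte first: C2 06 D6 9F A7 F7 0D 83 → 0xC206D69FA7F70D83.

0xC206D69FA7F70D83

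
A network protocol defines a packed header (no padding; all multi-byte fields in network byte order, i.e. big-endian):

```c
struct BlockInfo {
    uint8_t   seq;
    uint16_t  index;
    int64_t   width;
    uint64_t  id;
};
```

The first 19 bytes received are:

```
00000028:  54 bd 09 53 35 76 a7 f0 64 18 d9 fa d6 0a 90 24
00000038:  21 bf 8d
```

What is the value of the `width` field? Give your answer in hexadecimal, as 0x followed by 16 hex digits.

`width` follows `seq` (1 B), `index` (2 B), so it starts at offset 1 + 2 = 3 and occupies 8 bytes.
Bytes at offsets 3..10: 53 35 76 A7 F0 64 18 D9.
In big-endian order the high byte comes first in memory.
The bytes are already most-significant first: 0x533576A7F06418D9.

0x533576A7F06418D9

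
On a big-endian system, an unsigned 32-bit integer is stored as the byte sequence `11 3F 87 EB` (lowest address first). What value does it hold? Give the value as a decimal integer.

Big-endian: lowest address holds the most-significant byte.
The bytes are already most-significant first: 0x113F87EB.
0x113F87EB = 289376235.

289376235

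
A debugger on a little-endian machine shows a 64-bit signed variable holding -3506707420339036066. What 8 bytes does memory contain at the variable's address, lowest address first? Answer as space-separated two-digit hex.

5E 20 77 37 2E AC 55 CF

Two's complement of -3506707420339036066 in 64 bits: 3506707420339036066 = 0x30AA53D1C888DFA2; invert → 0xCF55AC2E3777205D; add 1 → 0xCF55AC2E3777205E.
Split into bytes (most-significant first): CF 55 AC 2E 37 77 20 5E.
Little-endian stores the least-significant byte at the lowest address.
So at ascending addresses the bytes are 5E 20 77 37 2E AC 55 CF.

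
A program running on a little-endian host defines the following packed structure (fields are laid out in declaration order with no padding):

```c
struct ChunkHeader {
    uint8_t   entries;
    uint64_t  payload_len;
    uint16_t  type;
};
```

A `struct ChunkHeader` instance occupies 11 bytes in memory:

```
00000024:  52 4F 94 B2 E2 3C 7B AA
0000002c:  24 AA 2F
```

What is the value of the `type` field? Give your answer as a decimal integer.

12202

`type` follows `entries` (1 B), `payload_len` (8 B), so it starts at offset 1 + 8 = 9 and occupies 2 bytes.
Bytes at offsets 9..10: AA 2F.
Little-endian stores the least-significant byte at the lowest address.
Reassemble most-significant byte first: 2F AA → 0x2FAA.
0x2FAA = 12202.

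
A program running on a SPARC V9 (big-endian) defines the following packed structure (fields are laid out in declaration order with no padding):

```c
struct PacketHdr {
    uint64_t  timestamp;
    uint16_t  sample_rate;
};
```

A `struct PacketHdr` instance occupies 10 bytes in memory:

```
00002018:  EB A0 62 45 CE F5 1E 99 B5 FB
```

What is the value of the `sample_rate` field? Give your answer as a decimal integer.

46587

`sample_rate` follows `timestamp` (8 bytes), so it starts at byte offset 8 and occupies 2 bytes.
Bytes at offsets 8..9: B5 FB.
Big-endian: lowest address holds the most-significant byte.
The bytes are already most-significant first: 0xB5FB.
0xB5FB = 46587.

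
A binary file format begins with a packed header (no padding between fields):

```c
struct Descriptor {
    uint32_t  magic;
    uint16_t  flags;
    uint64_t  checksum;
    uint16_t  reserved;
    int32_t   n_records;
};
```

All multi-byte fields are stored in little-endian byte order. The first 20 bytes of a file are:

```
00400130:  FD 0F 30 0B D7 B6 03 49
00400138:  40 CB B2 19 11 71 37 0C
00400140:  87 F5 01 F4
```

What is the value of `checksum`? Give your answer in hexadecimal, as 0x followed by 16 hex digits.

`checksum` follows `magic` (4 B), `flags` (2 B), so it starts at offset 4 + 2 = 6 and occupies 8 bytes.
Bytes at offsets 6..13: 03 49 40 CB B2 19 11 71.
In little-endian order the low byte comes first in memory.
Reassemble most-significant byte first: 71 11 19 B2 CB 40 49 03 → 0x711119B2CB404903.

0x711119B2CB404903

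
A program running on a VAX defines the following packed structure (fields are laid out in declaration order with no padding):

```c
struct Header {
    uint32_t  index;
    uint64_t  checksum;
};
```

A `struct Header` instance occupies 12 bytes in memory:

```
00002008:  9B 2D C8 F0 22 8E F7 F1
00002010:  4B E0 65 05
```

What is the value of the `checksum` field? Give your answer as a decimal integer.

`checksum` follows `index` (4 bytes), so it starts at byte offset 4 and occupies 8 bytes.
Bytes at offsets 4..11: 22 8E F7 F1 4B E0 65 05.
In little-endian order the low byte comes first in memory.
Reassemble most-significant byte first: 05 65 E0 4B F1 F7 8E 22 → 0x0565E04BF1F78E22.
0x0565E04BF1F78E22 = 388963559624117794.

388963559624117794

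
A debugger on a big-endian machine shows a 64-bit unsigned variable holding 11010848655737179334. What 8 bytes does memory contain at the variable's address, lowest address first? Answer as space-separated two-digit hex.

11010848655737179334 in hexadecimal, padded to 64 bits, is 0x98CE6483B0CD4CC6.
Split into bytes (most-significant first): 98 CE 64 83 B0 CD 4C C6.
In big-endian order the high byte comes first in memory.
So the memory order matches the most-significant-first order: 98 CE 64 83 B0 CD 4C C6.

98 CE 64 83 B0 CD 4C C6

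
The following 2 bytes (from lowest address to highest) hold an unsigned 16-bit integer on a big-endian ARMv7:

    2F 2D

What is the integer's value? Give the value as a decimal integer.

In big-endian order the high byte comes first in memory.
The bytes are already most-significant first: 0x2F2D.
0x2F2D = 12077.

12077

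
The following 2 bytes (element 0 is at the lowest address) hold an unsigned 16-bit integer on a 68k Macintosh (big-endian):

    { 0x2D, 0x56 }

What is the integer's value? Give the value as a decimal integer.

11606

Big-endian stores the most-significant byte at the lowest address.
The bytes are already most-significant first: 0x2D56.
0x2D56 = 11606.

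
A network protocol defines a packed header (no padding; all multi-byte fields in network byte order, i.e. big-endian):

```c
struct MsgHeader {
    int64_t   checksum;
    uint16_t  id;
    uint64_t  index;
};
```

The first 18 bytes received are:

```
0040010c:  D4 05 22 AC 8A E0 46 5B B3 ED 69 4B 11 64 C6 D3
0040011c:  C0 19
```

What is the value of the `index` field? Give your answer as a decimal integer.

7587177121765900313

`index` follows `checksum` (8 B), `id` (2 B), so it starts at offset 8 + 2 = 10 and occupies 8 bytes.
Bytes at offsets 10..17: 69 4B 11 64 C6 D3 C0 19.
Big-endian stores the most-significant byte at the lowest address.
The bytes are already most-significant first: 0x694B1164C6D3C019.
0x694B1164C6D3C019 = 7587177121765900313.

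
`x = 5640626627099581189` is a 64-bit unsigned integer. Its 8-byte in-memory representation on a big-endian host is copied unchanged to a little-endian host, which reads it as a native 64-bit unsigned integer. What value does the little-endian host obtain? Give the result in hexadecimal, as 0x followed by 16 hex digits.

0x055BE1320888474E

5640626627099581189 in 64-bit hexadecimal is 0x4E47880832E15B05.
Stored big-endian, the bytes at ascending addresses are 4E 47 88 08 32 E1 5B 05.
Read back as little-endian, the first byte is least significant, giving 0x055BE1320888474E.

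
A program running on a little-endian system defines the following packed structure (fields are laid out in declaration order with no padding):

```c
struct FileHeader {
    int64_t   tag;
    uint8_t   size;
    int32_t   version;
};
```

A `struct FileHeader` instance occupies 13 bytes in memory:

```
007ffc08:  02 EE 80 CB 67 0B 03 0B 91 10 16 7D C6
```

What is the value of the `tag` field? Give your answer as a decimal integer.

793490499771100674

`tag` is the first field, at byte offset 0, occupying 8 bytes.
Bytes at offsets 0..7: 02 EE 80 CB 67 0B 03 0B.
Little-endian stores the least-significant byte at the lowest address.
Reassemble most-significant byte first: 0B 03 0B 67 CB 80 EE 02 → 0x0B030B67CB80EE02.
0x0B030B67CB80EE02 = 793490499771100674.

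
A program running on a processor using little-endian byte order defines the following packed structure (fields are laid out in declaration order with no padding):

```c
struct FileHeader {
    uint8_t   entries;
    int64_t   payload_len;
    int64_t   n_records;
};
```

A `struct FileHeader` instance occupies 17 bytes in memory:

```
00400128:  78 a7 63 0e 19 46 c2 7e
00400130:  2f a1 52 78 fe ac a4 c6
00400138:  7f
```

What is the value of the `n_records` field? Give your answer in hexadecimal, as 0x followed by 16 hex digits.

`n_records` follows `entries` (1 B), `payload_len` (8 B), so it starts at offset 1 + 8 = 9 and occupies 8 bytes.
Bytes at offsets 9..16: A1 52 78 FE AC A4 C6 7F.
In little-endian order the low byte comes first in memory.
Reassemble most-significant byte first: 7F C6 A4 AC FE 78 52 A1 → 0x7FC6A4ACFE7852A1.

0x7FC6A4ACFE7852A1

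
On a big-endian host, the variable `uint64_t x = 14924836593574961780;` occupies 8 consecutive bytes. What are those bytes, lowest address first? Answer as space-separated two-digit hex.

14924836593574961780 in hexadecimal, padded to 64 bits, is 0xCF1FABCE82C96274.
Split into bytes (most-significant first): CF 1F AB CE 82 C9 62 74.
In big-endian order the high byte comes first in memory.
So the memory order matches the most-significant-first order: CF 1F AB CE 82 C9 62 74.

CF 1F AB CE 82 C9 62 74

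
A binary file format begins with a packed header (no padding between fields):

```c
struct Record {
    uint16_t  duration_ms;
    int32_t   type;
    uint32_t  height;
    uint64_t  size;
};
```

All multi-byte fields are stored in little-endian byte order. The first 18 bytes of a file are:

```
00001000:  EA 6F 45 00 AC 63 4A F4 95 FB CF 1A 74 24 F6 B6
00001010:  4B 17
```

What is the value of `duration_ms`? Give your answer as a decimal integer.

`duration_ms` is the first field, at byte offset 0, occupying 2 bytes.
Bytes at offsets 0..1: EA 6F.
In little-endian order the low byte comes first in memory.
Reassemble most-significant byte first: 6F EA → 0x6FEA.
0x6FEA = 28650.

28650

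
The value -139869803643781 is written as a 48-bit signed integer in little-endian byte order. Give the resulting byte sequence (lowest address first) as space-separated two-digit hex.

Two's complement of -139869803643781 in 48 bits: 139869803643781 = 0x7F35F9F60385; invert → 0x80CA0609FC7A; add 1 → 0x80CA0609FC7B.
Split into bytes (most-significant first): 80 CA 06 09 FC 7B.
Little-endian: lowest address holds the least-significant byte.
So at ascending addresses the bytes are 7B FC 09 06 CA 80.

7B FC 09 06 CA 80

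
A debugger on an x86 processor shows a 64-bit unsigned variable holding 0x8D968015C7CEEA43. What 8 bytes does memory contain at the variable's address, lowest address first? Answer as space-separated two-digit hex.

43 EA CE C7 15 80 96 8D

Split into bytes (most-significant first): 8D 96 80 15 C7 CE EA 43.
Little-endian stores the least-significant byte at the lowest address.
So at ascending addresses the bytes are 43 EA CE C7 15 80 96 8D.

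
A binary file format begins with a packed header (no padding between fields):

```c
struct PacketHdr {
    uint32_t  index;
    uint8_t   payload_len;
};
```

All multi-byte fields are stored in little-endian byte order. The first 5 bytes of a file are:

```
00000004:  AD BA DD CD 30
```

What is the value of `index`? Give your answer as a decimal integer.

`index` is the first field, at byte offset 0, occupying 4 bytes.
Bytes at offsets 0..3: AD BA DD CD.
Little-endian stores the least-significant byte at the lowest address.
Reassemble most-significant byte first: CD DD BA AD → 0xCDDDBAAD.
0xCDDDBAAD = 3453860525.

3453860525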